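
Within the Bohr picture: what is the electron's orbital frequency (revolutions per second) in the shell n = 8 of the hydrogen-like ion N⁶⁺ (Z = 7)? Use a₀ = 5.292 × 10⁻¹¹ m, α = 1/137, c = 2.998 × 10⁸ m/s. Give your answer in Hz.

r = n²a₀/Z = 4.838 × 10⁻¹⁰ m, v = Zαc/n = 1.915 × 10⁶ m/s
f = v/(2πr) = 6.299 × 10¹⁴ Hz

6.299 × 10¹⁴ Hz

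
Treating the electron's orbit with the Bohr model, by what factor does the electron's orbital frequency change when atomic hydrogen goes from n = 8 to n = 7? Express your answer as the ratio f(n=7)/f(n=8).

512/343

f ∝ Z^2 · n^-3; with Z fixed, f ∝ n^-3.
f(n=7)/f(n=8) = (7/8)^-3 = 512/343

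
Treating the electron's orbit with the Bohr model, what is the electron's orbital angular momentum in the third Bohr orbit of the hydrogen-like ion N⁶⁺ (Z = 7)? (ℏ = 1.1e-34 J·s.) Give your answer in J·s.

L_n = nℏ = 3 × 1.1e-34 = 3.3e-34 J·s

3.3e-34 J·s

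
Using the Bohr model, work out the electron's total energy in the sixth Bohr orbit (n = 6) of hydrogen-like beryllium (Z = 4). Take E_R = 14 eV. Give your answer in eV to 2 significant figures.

E_n = −E_R·Z²/n² = −14 × 4²/6² = -6.2 eV

-6.2 eV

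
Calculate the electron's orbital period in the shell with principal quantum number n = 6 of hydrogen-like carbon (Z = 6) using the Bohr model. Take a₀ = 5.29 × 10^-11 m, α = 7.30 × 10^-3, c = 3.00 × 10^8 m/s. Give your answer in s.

9.11 × 10^-16 s

r = n²a₀/Z = 6²·5.29 × 10^-11/6 = 3.17 × 10^-10 m
v = Zαc/n = 6·0.00730·3.00 × 10^8/6 = 2.19 × 10^6 m/s
T = 2πr/v = 9.11 × 10^-16 s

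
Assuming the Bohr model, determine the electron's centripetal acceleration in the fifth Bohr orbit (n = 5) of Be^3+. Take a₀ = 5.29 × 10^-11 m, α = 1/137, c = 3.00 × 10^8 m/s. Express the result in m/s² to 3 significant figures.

9.28 × 10^21 m/s²

r = n²a₀/Z = 3.31 × 10^-10 m, v = Zαc/n = 1.75 × 10^6 m/s
a = v²/r = (1.75 × 10^6)² / 3.31 × 10^-10 = 9.28 × 10^21 m/s²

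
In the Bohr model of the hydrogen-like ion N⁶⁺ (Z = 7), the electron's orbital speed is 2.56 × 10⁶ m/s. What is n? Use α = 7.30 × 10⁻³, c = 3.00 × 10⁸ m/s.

6

v_n = Zαc/n ⇒ n = Zαc/v = 7 × 0.00730 × 3.00 × 10⁸ / 2.56 × 10⁶ ≈ 5.99
n = 6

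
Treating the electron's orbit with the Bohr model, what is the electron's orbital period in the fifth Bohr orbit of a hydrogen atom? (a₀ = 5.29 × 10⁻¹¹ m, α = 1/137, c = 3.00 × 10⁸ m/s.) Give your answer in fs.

r = n²a₀/Z = 5²·5.29 × 10⁻¹¹/1 = 1.32 × 10⁻⁹ m
v = Zαc/n = 1·0.00730·3.00 × 10⁸/5 = 4.38 × 10⁵ m/s
T = 2πr/v = 1.90 × 10⁻¹⁴ s = 19.0 fs

19.0 fs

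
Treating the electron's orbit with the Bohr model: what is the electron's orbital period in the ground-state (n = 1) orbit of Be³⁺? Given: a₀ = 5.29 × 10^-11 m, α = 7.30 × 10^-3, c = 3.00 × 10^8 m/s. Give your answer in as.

9.49 as

r = n²a₀/Z = 1²·5.29 × 10^-11/4 = 1.32 × 10^-11 m
v = Zαc/n = 4·0.00730·3.00 × 10^8/1 = 8.76 × 10^6 m/s
T = 2πr/v = 9.49 × 10^-18 s = 9.49 as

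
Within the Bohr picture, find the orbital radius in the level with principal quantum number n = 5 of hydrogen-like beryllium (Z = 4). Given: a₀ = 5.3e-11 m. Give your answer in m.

r_n = n²a₀/Z = 5² × 5.3e-11 / 4
    = 25 × 5.3e-11 / 4 = 3.3e-10 m

3.3e-10 m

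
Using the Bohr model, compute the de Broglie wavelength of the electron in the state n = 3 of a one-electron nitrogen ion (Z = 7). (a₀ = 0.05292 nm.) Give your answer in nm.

0.1425 nm

The Bohr quantisation condition is nλ = 2πr_n.
r_n = n²a₀/Z = 0.06804 nm
λ = 2πr_n/n = 2π·0.06804/3 = 0.1425 nm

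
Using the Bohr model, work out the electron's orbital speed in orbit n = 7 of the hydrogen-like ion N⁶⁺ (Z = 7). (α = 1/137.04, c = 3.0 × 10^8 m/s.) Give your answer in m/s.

2.2 × 10^6 m/s

v_n = Zαc/n = 7 × 0.0073 × 3.0 × 10^8 / 7
    = 2.2 × 10^6 m/s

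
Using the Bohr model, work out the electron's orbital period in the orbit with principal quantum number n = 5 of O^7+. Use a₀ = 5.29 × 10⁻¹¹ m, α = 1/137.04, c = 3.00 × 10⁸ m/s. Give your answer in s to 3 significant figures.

2.97 × 10⁻¹⁶ s

r = n²a₀/Z = 5²·5.29 × 10⁻¹¹/8 = 1.65 × 10⁻¹⁰ m
v = Zαc/n = 8·0.00730·3.00 × 10⁸/5 = 3.50 × 10⁶ m/s
T = 2πr/v = 2.97 × 10⁻¹⁶ s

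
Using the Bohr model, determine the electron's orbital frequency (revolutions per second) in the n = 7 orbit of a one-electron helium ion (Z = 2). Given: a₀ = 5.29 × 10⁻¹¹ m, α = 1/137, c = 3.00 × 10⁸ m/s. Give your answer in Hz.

r = n²a₀/Z = 1.30 × 10⁻⁹ m, v = Zαc/n = 6.26 × 10⁵ m/s
f = v/(2πr) = 7.68 × 10¹³ Hz

7.68 × 10¹³ Hz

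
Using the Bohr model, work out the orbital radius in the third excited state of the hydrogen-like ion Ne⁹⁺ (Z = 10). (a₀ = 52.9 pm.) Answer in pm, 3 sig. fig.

r_n = n²a₀/Z = 4² × 52.9 / 10
    = 16 × 52.9 / 10 = 84.6 pm

84.6 pm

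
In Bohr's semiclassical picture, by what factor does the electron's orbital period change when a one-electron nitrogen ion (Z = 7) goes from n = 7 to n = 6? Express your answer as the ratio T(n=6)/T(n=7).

T ∝ Z^-2 · n^3; with Z fixed, T ∝ n^3.
T(n=6)/T(n=7) = (6/7)^3 = 216/343

216/343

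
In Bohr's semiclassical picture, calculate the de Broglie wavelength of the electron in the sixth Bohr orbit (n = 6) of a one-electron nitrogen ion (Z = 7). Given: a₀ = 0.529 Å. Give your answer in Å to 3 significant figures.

2.85 Å

The Bohr quantisation condition is nλ = 2πr_n.
r_n = n²a₀/Z = 2.72 Å
λ = 2πr_n/n = 2π·2.72/6 = 2.85 Å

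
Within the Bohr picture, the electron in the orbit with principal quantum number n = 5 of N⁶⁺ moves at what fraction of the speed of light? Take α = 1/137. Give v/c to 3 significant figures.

0.0102

v_n = Zαc/n, so v/c = Zα/n = 7 × 0.00730 / 5 = 0.0102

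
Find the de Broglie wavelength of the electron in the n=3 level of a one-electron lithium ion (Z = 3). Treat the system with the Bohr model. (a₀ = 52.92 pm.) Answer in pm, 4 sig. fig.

The Bohr quantisation condition is nλ = 2πr_n.
r_n = n²a₀/Z = 158.8 pm
λ = 2πr_n/n = 2π·158.8/3 = 332.5 pm

332.5 pm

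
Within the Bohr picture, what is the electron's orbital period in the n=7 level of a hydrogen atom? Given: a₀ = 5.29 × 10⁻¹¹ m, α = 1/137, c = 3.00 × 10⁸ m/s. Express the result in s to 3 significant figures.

5.21 × 10⁻¹⁴ s

r = n²a₀/Z = 7²·5.29 × 10⁻¹¹/1 = 2.59 × 10⁻⁹ m
v = Zαc/n = 1·0.00730·3.00 × 10⁸/7 = 3.13 × 10⁵ m/s
T = 2πr/v = 5.21 × 10⁻¹⁴ s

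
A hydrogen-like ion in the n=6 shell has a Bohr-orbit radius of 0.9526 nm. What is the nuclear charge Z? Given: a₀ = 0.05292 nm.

r_n = n²a₀/Z ⇒ Z = n²a₀/r = 6² × 0.05292 / 0.9526 ≈ 2.00
Z = 2

2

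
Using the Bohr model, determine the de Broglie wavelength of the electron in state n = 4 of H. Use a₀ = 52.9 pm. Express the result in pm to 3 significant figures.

The Bohr quantisation condition is nλ = 2πr_n.
r_n = n²a₀/Z = 846 pm
λ = 2πr_n/n = 2π·846/4 = 1330 pm

1330 pm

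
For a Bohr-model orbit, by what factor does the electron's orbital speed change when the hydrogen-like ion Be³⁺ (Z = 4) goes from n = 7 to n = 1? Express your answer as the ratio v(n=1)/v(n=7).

v ∝ Z^1 · n^-1; with Z fixed, v ∝ n^-1.
v(n=1)/v(n=7) = (1/7)^-1 = 7

7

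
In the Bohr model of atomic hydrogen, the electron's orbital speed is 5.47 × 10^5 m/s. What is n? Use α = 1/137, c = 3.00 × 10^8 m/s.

4

v_n = Zαc/n ⇒ n = Zαc/v = 1 × 0.00730 × 3.00 × 10^8 / 5.47 × 10^5 ≈ 4.00
n = 4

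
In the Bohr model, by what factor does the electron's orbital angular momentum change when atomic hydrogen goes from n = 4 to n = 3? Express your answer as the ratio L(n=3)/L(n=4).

3/4

L = nℏ depends only on n, so L ∝ n.
L(n=3)/L(n=4) = (3/4)^1 = 3/4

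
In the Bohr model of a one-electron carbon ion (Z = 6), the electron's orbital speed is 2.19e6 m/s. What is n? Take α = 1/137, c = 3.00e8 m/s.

6

v_n = Zαc/n ⇒ n = Zαc/v = 6 × 0.00730 × 3.00e8 / 2.19e6 ≈ 6.00
n = 6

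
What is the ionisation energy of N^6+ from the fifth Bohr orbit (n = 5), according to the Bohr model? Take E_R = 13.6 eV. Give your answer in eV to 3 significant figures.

26.7 eV

E_n = −E_R·Z²/n² = −13.6 × 7²/5² eV = -26.7 eV
Ionisation energy = −E_n = 26.7 eV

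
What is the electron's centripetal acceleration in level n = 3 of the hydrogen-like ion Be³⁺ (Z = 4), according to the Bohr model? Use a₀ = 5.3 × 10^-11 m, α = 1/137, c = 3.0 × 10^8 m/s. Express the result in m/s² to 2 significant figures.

7.1 × 10^22 m/s²

r = n²a₀/Z = 1.2 × 10^-10 m, v = Zαc/n = 2.9 × 10^6 m/s
a = v²/r = (2.9 × 10^6)² / 1.2 × 10^-10 = 7.1 × 10^22 m/s²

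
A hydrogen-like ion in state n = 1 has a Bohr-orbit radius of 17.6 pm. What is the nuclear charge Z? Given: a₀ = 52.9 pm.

3

r_n = n²a₀/Z ⇒ Z = n²a₀/r = 1² × 52.9 / 17.6 ≈ 3.01
Z = 3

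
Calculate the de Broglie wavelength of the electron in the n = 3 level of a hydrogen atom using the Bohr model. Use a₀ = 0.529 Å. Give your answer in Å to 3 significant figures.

9.97 Å

The Bohr quantisation condition is nλ = 2πr_n.
r_n = n²a₀/Z = 4.76 Å
λ = 2πr_n/n = 2π·4.76/3 = 9.97 Å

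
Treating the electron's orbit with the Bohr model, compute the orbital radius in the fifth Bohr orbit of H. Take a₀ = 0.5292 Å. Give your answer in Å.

13.23 Å

r_n = n²a₀/Z = 5² × 0.5292 / 1
    = 25 × 0.5292 / 1 = 13.23 Å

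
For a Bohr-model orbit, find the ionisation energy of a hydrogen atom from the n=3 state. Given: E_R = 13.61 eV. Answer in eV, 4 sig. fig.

1.512 eV

E_n = −E_R·Z²/n² = −13.61 × 1²/3² eV = -1.512 eV
Ionisation energy = −E_n = 1.512 eV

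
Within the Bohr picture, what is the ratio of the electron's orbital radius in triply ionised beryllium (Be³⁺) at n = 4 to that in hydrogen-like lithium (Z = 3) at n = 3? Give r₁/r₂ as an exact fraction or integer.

4/3

r ∝ Z^-1 · n^2
r₁/r₂ = (4/3)^-1 · (4/3)^2 = 4/3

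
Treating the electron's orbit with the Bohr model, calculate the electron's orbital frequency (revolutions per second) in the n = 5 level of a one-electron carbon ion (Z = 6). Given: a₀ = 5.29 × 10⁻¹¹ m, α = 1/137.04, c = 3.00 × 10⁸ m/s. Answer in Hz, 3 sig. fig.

r = n²a₀/Z = 2.20 × 10⁻¹⁰ m, v = Zαc/n = 2.63 × 10⁶ m/s
f = v/(2πr) = 1.90 × 10¹⁵ Hz

1.90 × 10¹⁵ Hz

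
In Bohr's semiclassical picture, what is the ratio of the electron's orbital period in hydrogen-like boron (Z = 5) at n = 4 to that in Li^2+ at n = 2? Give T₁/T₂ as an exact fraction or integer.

72/25

T ∝ Z^-2 · n^3
T₁/T₂ = (5/3)^-2 · (4/2)^3 = 72/25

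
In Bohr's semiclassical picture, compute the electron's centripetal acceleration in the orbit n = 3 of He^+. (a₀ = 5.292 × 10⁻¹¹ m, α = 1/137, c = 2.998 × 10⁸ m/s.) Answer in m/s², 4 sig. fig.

r = n²a₀/Z = 2.381 × 10⁻¹⁰ m, v = Zαc/n = 1.459 × 10⁶ m/s
a = v²/r = (1.459 × 10⁶)² / 2.381 × 10⁻¹⁰ = 8.937 × 10²¹ m/s²

8.937 × 10²¹ m/s²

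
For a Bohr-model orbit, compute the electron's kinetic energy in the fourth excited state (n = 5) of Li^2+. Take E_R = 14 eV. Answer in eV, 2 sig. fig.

For a Coulomb orbit the virial theorem gives K = −E_n.
E_n = −E_R·Z²/n², so K = E_R·Z²/n² = 14 × 3²/5² = 5.0 eV

5.0 eV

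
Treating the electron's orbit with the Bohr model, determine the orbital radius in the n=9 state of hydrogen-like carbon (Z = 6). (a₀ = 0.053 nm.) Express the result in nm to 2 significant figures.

r_n = n²a₀/Z = 9² × 0.053 / 6
    = 81 × 0.053 / 6 = 0.72 nm

0.72 nm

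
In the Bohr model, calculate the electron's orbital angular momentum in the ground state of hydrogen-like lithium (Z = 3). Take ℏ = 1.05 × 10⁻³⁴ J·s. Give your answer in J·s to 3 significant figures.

L_n = nℏ = 1 × 1.05 × 10⁻³⁴ = 1.05 × 10⁻³⁴ J·s

1.05 × 10⁻³⁴ J·s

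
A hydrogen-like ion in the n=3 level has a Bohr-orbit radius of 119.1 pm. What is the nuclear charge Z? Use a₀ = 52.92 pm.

r_n = n²a₀/Z ⇒ Z = n²a₀/r = 3² × 52.92 / 119.1 ≈ 4.00
Z = 4

4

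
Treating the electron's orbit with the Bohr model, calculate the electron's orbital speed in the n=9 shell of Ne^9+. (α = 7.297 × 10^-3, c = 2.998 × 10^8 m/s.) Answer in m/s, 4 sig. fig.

2.431 × 10^6 m/s

v_n = Zαc/n = 10 × 0.007297 × 2.998 × 10^8 / 9
    = 2.431 × 10^6 m/s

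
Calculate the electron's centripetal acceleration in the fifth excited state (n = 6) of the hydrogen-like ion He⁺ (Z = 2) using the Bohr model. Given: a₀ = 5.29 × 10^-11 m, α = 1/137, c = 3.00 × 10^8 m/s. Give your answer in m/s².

5.60 × 10^20 m/s²

r = n²a₀/Z = 9.52 × 10^-10 m, v = Zαc/n = 7.30 × 10^5 m/s
a = v²/r = (7.30 × 10^5)² / 9.52 × 10^-10 = 5.60 × 10^20 m/s²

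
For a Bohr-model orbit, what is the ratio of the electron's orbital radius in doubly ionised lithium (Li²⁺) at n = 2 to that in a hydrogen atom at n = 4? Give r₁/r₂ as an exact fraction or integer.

1/12

r ∝ Z^-1 · n^2
r₁/r₂ = (3/1)^-1 · (2/4)^2 = 1/12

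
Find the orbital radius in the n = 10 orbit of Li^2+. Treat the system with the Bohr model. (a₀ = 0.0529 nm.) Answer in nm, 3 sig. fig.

r_n = n²a₀/Z = 10² × 0.0529 / 3
    = 100 × 0.0529 / 3 = 1.76 nm

1.76 nm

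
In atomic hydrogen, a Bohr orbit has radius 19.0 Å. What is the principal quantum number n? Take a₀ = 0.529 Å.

6

r_n = n²a₀/Z ⇒ n² = rZ/a₀ = 19.0 × 1 / 0.529 ≈ 35.92
n = 6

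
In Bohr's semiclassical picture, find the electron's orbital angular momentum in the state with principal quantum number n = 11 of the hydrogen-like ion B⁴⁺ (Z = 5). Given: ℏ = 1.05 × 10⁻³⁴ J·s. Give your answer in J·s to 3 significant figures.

1.16 × 10⁻³³ J·s

L_n = nℏ = 11 × 1.05 × 10⁻³⁴ = 1.16 × 10⁻³³ J·s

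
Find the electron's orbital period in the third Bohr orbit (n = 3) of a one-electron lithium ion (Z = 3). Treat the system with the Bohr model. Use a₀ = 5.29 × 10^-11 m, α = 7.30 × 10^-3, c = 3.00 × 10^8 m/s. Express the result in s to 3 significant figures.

4.55 × 10^-16 s

r = n²a₀/Z = 3²·5.29 × 10^-11/3 = 1.59 × 10^-10 m
v = Zαc/n = 3·0.00730·3.00 × 10^8/3 = 2.19 × 10^6 m/s
T = 2πr/v = 4.55 × 10^-16 s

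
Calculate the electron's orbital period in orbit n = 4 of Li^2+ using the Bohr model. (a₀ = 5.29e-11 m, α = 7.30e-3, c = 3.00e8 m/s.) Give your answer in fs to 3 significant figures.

1.08 fs

r = n²a₀/Z = 4²·5.29e-11/3 = 2.82e-10 m
v = Zαc/n = 3·0.00730·3.00e8/4 = 1.64e6 m/s
T = 2πr/v = 1.08e-15 s = 1.08 fs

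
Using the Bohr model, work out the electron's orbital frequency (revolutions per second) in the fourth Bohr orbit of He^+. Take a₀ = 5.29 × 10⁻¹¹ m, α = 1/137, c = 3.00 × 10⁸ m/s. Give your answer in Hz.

4.12 × 10¹⁴ Hz

r = n²a₀/Z = 4.23 × 10⁻¹⁰ m, v = Zαc/n = 1.09 × 10⁶ m/s
f = v/(2πr) = 4.12 × 10¹⁴ Hz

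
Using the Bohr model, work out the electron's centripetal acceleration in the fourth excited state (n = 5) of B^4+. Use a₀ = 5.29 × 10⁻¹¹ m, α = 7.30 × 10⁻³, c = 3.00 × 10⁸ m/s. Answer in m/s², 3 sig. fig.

r = n²a₀/Z = 2.64 × 10⁻¹⁰ m, v = Zαc/n = 2.19 × 10⁶ m/s
a = v²/r = (2.19 × 10⁶)² / 2.64 × 10⁻¹⁰ = 1.81 × 10²² m/s²

1.81 × 10²² m/s²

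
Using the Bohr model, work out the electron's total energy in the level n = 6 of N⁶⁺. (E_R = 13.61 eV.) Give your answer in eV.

E_n = −E_R·Z²/n² = −13.61 × 7²/6² = -18.52 eV

-18.52 eV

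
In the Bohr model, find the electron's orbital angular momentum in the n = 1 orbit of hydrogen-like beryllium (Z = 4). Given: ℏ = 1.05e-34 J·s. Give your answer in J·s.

1.05e-34 J·s

L_n = nℏ = 1 × 1.05e-34 = 1.05e-34 J·s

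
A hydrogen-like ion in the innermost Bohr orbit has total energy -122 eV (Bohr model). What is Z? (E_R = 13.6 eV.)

3

E_n = −E_R Z²/n² ⇒ Z² = −E_n n²/E_R = 122 × 1² / 13.6 ≈ 8.97
Z = 3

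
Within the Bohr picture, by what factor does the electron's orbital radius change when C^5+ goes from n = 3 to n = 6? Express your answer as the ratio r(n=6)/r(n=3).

4

r ∝ Z^-1 · n^2; with Z fixed, r ∝ n^2.
r(n=6)/r(n=3) = (6/3)^2 = 4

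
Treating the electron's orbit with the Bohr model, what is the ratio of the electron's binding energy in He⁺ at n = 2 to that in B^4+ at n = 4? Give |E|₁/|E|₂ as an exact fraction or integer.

|E| ∝ Z^2 · n^-2
|E|₁/|E|₂ = (2/5)^2 · (2/4)^-2 = 16/25

16/25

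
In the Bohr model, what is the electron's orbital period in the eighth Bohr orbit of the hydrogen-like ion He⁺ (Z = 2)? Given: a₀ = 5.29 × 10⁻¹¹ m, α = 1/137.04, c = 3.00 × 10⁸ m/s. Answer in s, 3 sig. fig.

1.94 × 10⁻¹⁴ s

r = n²a₀/Z = 8²·5.29 × 10⁻¹¹/2 = 1.69 × 10⁻⁹ m
v = Zαc/n = 2·0.00730·3.00 × 10⁸/8 = 5.47 × 10⁵ m/s
T = 2πr/v = 1.94 × 10⁻¹⁴ s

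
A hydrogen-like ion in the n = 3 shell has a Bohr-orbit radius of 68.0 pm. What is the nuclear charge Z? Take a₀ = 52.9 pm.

7

r_n = n²a₀/Z ⇒ Z = n²a₀/r = 3² × 52.9 / 68.0 ≈ 7.00
Z = 7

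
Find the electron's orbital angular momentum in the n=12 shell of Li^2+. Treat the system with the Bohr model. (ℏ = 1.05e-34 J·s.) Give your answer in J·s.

1.26e-33 J·s

L_n = nℏ = 12 × 1.05e-34 = 1.26e-33 J·s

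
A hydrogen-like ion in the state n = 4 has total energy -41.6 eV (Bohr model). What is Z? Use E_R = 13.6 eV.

7

E_n = −E_R Z²/n² ⇒ Z² = −E_n n²/E_R = 41.6 × 4² / 13.6 ≈ 48.94
Z = 7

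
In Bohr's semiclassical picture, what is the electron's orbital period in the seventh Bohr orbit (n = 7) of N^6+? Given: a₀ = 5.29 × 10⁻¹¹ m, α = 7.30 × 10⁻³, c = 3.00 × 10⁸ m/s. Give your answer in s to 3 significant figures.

r = n²a₀/Z = 7²·5.29 × 10⁻¹¹/7 = 3.70 × 10⁻¹⁰ m
v = Zαc/n = 7·0.00730·3.00 × 10⁸/7 = 2.19 × 10⁶ m/s
T = 2πr/v = 1.06 × 10⁻¹⁵ s

1.06 × 10⁻¹⁵ s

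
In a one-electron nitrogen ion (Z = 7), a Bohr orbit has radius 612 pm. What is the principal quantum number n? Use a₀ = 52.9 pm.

9

r_n = n²a₀/Z ⇒ n² = rZ/a₀ = 612 × 7 / 52.9 ≈ 80.98
n = 9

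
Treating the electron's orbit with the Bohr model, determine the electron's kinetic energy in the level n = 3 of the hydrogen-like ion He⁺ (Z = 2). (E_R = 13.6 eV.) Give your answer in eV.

6.04 eV

For a Coulomb orbit the virial theorem gives K = −E_n.
E_n = −E_R·Z²/n², so K = E_R·Z²/n² = 13.6 × 2²/3² = 6.04 eV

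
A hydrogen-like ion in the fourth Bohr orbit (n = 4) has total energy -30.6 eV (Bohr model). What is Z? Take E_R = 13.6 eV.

6

E_n = −E_R Z²/n² ⇒ Z² = −E_n n²/E_R = 30.6 × 4² / 13.6 ≈ 36.00
Z = 6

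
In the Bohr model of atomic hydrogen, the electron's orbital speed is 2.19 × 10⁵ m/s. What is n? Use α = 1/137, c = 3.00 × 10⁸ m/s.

10

v_n = Zαc/n ⇒ n = Zαc/v = 1 × 0.00730 × 3.00 × 10⁸ / 2.19 × 10⁵ ≈ 10.00
n = 10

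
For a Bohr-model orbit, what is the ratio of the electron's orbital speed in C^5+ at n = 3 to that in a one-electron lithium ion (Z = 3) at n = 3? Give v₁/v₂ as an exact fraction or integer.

2

v ∝ Z^1 · n^-1
v₁/v₂ = (6/3)^1 · (3/3)^-1 = 2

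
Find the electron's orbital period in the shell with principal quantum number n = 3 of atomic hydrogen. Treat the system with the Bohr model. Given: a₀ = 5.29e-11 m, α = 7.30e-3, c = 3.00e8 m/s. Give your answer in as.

r = n²a₀/Z = 3²·5.29e-11/1 = 4.76e-10 m
v = Zαc/n = 1·0.00730·3.00e8/3 = 7.30e5 m/s
T = 2πr/v = 4.10e-15 s = 4100 as

4100 as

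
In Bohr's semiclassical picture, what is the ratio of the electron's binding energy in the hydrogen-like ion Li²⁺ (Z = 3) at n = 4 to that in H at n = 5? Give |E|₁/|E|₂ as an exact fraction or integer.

225/16

|E| ∝ Z^2 · n^-2
|E|₁/|E|₂ = (3/1)^2 · (4/5)^-2 = 225/16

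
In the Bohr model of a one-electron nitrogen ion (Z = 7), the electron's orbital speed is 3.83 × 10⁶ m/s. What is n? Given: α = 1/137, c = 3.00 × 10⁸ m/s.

4

v_n = Zαc/n ⇒ n = Zαc/v = 7 × 0.00730 × 3.00 × 10⁸ / 3.83 × 10⁶ ≈ 4.00
n = 4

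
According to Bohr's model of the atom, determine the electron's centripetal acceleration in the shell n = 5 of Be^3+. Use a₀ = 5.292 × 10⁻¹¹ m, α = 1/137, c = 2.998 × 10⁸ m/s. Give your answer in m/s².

r = n²a₀/Z = 3.308 × 10⁻¹⁰ m, v = Zαc/n = 1.751 × 10⁶ m/s
a = v²/r = (1.751 × 10⁶)² / 3.308 × 10⁻¹⁰ = 9.266 × 10²¹ m/s²

9.266 × 10²¹ m/s²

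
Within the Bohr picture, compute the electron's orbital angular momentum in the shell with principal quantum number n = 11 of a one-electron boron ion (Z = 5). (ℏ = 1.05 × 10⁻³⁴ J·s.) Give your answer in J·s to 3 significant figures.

L_n = nℏ = 11 × 1.05 × 10⁻³⁴ = 1.16 × 10⁻³³ J·s

1.16 × 10⁻³³ J·s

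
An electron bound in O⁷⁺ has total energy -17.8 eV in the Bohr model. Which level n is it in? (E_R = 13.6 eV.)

7

E_n = −E_R Z²/n² ⇒ n² = E_R Z²/(−E_n) = 13.6 × 8² / 17.8 ≈ 48.90
n = 7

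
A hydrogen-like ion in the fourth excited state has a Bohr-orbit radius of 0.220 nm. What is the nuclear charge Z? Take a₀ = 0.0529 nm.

r_n = n²a₀/Z ⇒ Z = n²a₀/r = 5² × 0.0529 / 0.220 ≈ 6.01
Z = 6

6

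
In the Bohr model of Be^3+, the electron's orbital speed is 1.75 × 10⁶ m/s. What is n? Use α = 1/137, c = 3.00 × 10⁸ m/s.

v_n = Zαc/n ⇒ n = Zαc/v = 4 × 0.00730 × 3.00 × 10⁸ / 1.75 × 10⁶ ≈ 5.01
n = 5

5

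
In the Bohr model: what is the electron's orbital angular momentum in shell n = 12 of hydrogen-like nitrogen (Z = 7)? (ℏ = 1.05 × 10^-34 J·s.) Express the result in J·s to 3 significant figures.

1.26 × 10^-33 J·s

L_n = nℏ = 12 × 1.05 × 10^-34 = 1.26 × 10^-33 J·s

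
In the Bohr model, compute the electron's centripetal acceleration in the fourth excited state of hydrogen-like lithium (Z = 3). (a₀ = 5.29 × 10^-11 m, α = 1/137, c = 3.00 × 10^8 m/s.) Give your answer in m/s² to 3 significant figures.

r = n²a₀/Z = 4.41 × 10^-10 m, v = Zαc/n = 1.31 × 10^6 m/s
a = v²/r = (1.31 × 10^6)² / 4.41 × 10^-10 = 3.92 × 10^21 m/s²

3.92 × 10^21 m/s²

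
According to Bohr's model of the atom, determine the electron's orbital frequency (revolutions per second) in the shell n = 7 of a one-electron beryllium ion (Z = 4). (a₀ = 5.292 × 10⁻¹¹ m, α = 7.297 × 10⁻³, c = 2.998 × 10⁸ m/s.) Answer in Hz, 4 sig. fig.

3.069 × 10¹⁴ Hz

r = n²a₀/Z = 6.483 × 10⁻¹⁰ m, v = Zαc/n = 1.250 × 10⁶ m/s
f = v/(2πr) = 3.069 × 10¹⁴ Hz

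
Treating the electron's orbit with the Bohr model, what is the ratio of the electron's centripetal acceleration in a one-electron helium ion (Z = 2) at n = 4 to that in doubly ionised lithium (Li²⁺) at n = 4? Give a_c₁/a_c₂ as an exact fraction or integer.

a_c ∝ Z^3 · n^-4
a_c₁/a_c₂ = (2/3)^3 · (4/4)^-4 = 8/27

8/27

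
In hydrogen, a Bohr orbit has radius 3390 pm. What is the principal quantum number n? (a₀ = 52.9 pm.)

r_n = n²a₀/Z ⇒ n² = rZ/a₀ = 3390 × 1 / 52.9 ≈ 64.08
n = 8

8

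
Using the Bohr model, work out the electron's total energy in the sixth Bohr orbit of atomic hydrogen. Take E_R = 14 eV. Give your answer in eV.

-0.39 eV

E_n = −E_R·Z²/n² = −14 × 1²/6² = -0.39 eV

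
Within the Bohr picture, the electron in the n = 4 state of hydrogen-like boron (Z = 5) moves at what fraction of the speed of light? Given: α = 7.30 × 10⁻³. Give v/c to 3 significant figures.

v_n = Zαc/n, so v/c = Zα/n = 5 × 0.00730 / 4 = 0.00912

0.00912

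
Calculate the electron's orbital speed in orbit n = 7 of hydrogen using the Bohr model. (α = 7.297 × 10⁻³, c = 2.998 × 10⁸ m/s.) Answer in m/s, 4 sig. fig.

v_n = Zαc/n = 1 × 0.007297 × 2.998 × 10⁸ / 7
    = 3.125 × 10⁵ m/s

3.125 × 10⁵ m/s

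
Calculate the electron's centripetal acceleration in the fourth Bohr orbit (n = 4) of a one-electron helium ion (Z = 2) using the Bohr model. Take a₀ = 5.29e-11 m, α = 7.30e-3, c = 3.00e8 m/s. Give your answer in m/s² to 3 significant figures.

2.83e21 m/s²

r = n²a₀/Z = 4.23e-10 m, v = Zαc/n = 1.09e6 m/s
a = v²/r = (1.09e6)² / 4.23e-10 = 2.83e21 m/s²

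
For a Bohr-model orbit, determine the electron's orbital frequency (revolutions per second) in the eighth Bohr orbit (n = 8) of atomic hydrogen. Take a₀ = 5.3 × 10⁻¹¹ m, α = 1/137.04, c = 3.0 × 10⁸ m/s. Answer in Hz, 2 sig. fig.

1.3 × 10¹³ Hz

r = n²a₀/Z = 3.4 × 10⁻⁹ m, v = Zαc/n = 2.7 × 10⁵ m/s
f = v/(2πr) = 1.3 × 10¹³ Hz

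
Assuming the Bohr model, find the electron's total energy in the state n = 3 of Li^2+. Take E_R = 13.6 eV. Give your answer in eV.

E_n = −E_R·Z²/n² = −13.6 × 3²/3² = -13.6 eV

-13.6 eV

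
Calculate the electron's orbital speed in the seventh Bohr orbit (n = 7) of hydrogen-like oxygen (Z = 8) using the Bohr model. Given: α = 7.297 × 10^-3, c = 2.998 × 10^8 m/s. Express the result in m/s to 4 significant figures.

v_n = Zαc/n = 8 × 0.007297 × 2.998 × 10^8 / 7
    = 2.500 × 10^6 m/s

2.500 × 10^6 m/s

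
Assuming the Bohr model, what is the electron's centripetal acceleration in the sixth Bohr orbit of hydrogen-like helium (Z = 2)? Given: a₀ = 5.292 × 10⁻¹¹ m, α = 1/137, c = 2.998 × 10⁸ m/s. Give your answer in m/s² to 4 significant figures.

r = n²a₀/Z = 9.526 × 10⁻¹⁰ m, v = Zαc/n = 7.294 × 10⁵ m/s
a = v²/r = (7.294 × 10⁵)² / 9.526 × 10⁻¹⁰ = 5.586 × 10²⁰ m/s²

5.586 × 10²⁰ m/s²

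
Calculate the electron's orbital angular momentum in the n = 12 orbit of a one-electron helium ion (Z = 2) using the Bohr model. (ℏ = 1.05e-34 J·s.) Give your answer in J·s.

L_n = nℏ = 12 × 1.05e-34 = 1.26e-33 J·s

1.26e-33 J·s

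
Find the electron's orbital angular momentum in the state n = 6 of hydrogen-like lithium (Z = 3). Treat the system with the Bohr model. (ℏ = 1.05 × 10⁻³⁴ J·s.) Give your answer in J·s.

6.30 × 10⁻³⁴ J·s

L_n = nℏ = 6 × 1.05 × 10⁻³⁴ = 6.30 × 10⁻³⁴ J·s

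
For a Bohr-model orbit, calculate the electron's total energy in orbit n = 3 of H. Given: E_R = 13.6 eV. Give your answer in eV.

-1.51 eV

E_n = −E_R·Z²/n² = −13.6 × 1²/3² = -1.51 eV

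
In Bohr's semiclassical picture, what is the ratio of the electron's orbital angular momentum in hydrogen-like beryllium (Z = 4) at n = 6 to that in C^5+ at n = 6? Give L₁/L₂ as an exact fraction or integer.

1

L = nℏ is independent of Z.
L₁/L₂ = n₁/n₂ = 6/6 = 1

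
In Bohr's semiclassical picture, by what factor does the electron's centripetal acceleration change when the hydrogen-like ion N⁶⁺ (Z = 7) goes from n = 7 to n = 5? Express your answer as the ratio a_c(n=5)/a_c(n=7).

a_c ∝ Z^3 · n^-4; with Z fixed, a_c ∝ n^-4.
a_c(n=5)/a_c(n=7) = (5/7)^-4 = 2401/625

2401/625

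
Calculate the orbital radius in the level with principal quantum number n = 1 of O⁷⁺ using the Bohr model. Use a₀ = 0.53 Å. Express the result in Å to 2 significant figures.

r_n = n²a₀/Z = 1² × 0.53 / 8
    = 1 × 0.53 / 8 = 0.066 Å

0.066 Å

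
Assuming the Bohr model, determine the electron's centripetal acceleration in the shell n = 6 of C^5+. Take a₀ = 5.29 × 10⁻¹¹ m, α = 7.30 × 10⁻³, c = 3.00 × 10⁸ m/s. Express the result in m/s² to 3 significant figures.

1.51 × 10²² m/s²

r = n²a₀/Z = 3.17 × 10⁻¹⁰ m, v = Zαc/n = 2.19 × 10⁶ m/s
a = v²/r = (2.19 × 10⁶)² / 3.17 × 10⁻¹⁰ = 1.51 × 10²² m/s²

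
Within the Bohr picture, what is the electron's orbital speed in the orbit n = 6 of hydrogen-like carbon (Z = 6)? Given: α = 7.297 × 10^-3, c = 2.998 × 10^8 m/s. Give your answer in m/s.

2.188 × 10^6 m/s

v_n = Zαc/n = 6 × 0.007297 × 2.998 × 10^8 / 6
    = 2.188 × 10^6 m/s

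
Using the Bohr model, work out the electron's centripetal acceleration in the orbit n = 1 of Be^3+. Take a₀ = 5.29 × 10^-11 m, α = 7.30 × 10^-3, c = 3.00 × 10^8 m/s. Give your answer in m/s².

5.80 × 10^24 m/s²

r = n²a₀/Z = 1.32 × 10^-11 m, v = Zαc/n = 8.76 × 10^6 m/s
a = v²/r = (8.76 × 10^6)² / 1.32 × 10^-11 = 5.80 × 10^24 m/s²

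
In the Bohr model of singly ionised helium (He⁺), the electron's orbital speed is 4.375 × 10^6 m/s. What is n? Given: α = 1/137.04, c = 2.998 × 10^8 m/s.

1

v_n = Zαc/n ⇒ n = Zαc/v = 2 × 0.007297 × 2.998 × 10^8 / 4.375 × 10^6 ≈ 1.00
n = 1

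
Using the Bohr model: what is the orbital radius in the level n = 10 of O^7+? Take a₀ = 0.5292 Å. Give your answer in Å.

r_n = n²a₀/Z = 10² × 0.5292 / 8
    = 100 × 0.5292 / 8 = 6.615 Å

6.615 Å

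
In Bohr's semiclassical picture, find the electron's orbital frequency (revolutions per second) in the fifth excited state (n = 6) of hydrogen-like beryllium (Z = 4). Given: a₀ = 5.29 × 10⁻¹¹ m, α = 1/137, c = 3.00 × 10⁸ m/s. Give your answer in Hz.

4.88 × 10¹⁴ Hz

r = n²a₀/Z = 4.76 × 10⁻¹⁰ m, v = Zαc/n = 1.46 × 10⁶ m/s
f = v/(2πr) = 4.88 × 10¹⁴ Hz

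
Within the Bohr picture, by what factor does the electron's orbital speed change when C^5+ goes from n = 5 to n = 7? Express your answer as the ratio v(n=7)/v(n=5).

5/7

v ∝ Z^1 · n^-1; with Z fixed, v ∝ n^-1.
v(n=7)/v(n=5) = (7/5)^-1 = 5/7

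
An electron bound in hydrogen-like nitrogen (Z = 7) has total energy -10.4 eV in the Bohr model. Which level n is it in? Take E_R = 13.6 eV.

E_n = −E_R Z²/n² ⇒ n² = E_R Z²/(−E_n) = 13.6 × 7² / 10.4 ≈ 64.08
n = 8

8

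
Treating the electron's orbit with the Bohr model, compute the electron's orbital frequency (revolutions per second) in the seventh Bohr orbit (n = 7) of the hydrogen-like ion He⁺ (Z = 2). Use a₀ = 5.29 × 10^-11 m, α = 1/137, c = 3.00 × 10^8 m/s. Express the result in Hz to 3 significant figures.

7.68 × 10^13 Hz

r = n²a₀/Z = 1.30 × 10^-9 m, v = Zαc/n = 6.26 × 10^5 m/s
f = v/(2πr) = 7.68 × 10^13 Hz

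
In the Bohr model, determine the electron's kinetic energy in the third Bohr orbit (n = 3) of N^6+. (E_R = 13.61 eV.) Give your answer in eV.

For a Coulomb orbit the virial theorem gives K = −E_n.
E_n = −E_R·Z²/n², so K = E_R·Z²/n² = 13.61 × 7²/3² = 74.10 eV

74.10 eV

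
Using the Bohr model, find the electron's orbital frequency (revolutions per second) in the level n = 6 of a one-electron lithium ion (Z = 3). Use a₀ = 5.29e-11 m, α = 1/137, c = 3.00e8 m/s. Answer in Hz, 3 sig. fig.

r = n²a₀/Z = 6.35e-10 m, v = Zαc/n = 1.09e6 m/s
f = v/(2πr) = 2.75e14 Hz

2.75e14 Hz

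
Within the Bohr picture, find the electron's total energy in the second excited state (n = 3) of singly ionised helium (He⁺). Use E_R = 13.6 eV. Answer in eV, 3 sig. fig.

E_n = −E_R·Z²/n² = −13.6 × 2²/3² = -6.04 eV

-6.04 eV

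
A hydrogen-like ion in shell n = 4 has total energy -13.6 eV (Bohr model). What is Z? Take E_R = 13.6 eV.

4

E_n = −E_R Z²/n² ⇒ Z² = −E_n n²/E_R = 13.6 × 4² / 13.6 ≈ 16.00
Z = 4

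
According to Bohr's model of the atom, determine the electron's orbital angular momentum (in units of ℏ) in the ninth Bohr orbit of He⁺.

L_n = nℏ, so L/ℏ = n = 9.

9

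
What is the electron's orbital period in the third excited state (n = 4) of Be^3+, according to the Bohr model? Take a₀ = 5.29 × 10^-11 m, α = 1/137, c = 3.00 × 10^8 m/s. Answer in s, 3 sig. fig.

r = n²a₀/Z = 4²·5.29 × 10^-11/4 = 2.12 × 10^-10 m
v = Zαc/n = 4·0.00730·3.00 × 10^8/4 = 2.19 × 10^6 m/s
T = 2πr/v = 6.07 × 10^-16 s

6.07 × 10^-16 s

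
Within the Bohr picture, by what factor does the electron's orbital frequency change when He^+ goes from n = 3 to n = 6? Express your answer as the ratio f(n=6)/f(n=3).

1/8

f ∝ Z^2 · n^-3; with Z fixed, f ∝ n^-3.
f(n=6)/f(n=3) = (6/3)^-3 = 1/8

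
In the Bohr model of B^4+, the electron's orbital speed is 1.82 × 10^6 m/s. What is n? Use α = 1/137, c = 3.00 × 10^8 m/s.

6

v_n = Zαc/n ⇒ n = Zαc/v = 5 × 0.00730 × 3.00 × 10^8 / 1.82 × 10^6 ≈ 6.02
n = 6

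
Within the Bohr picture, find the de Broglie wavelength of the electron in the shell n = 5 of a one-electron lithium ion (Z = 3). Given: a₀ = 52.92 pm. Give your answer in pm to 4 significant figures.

554.2 pm

The Bohr quantisation condition is nλ = 2πr_n.
r_n = n²a₀/Z = 441.0 pm
λ = 2πr_n/n = 2π·441.0/5 = 554.2 pm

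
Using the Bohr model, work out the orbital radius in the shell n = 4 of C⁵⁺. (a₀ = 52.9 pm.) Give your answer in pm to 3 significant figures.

r_n = n²a₀/Z = 4² × 52.9 / 6
    = 16 × 52.9 / 6 = 141 pm

141 pm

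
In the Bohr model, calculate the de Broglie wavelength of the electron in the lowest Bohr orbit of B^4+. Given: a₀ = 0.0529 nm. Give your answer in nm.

The Bohr quantisation condition is nλ = 2πr_n.
r_n = n²a₀/Z = 0.0106 nm
λ = 2πr_n/n = 2π·0.0106/1 = 0.0665 nm

0.0665 nm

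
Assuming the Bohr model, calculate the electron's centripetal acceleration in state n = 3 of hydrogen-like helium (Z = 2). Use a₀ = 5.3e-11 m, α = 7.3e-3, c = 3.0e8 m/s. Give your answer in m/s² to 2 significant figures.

8.9e21 m/s²

r = n²a₀/Z = 2.4e-10 m, v = Zαc/n = 1.5e6 m/s
a = v²/r = (1.5e6)² / 2.4e-10 = 8.9e21 m/s²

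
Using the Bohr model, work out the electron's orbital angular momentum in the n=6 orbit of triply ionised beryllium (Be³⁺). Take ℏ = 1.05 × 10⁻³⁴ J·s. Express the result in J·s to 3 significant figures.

L_n = nℏ = 6 × 1.05 × 10⁻³⁴ = 6.30 × 10⁻³⁴ J·s

6.30 × 10⁻³⁴ J·s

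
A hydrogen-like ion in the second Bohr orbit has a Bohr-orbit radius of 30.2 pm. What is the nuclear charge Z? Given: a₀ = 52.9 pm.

r_n = n²a₀/Z ⇒ Z = n²a₀/r = 2² × 52.9 / 30.2 ≈ 7.01
Z = 7

7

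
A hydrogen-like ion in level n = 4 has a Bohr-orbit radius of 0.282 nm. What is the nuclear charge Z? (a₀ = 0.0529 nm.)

r_n = n²a₀/Z ⇒ Z = n²a₀/r = 4² × 0.0529 / 0.282 ≈ 3.00
Z = 3

3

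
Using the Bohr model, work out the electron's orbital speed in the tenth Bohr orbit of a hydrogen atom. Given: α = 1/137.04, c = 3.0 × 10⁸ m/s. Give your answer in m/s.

v_n = Zαc/n = 1 × 0.0073 × 3.0 × 10⁸ / 10
    = 2.2 × 10⁵ m/s

2.2 × 10⁵ m/s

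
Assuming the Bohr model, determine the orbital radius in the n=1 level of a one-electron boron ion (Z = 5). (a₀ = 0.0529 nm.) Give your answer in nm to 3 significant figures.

0.0106 nm

r_n = n²a₀/Z = 1² × 0.0529 / 5
    = 1 × 0.0529 / 5 = 0.0106 nm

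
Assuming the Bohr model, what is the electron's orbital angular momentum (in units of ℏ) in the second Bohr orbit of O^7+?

2

L_n = nℏ, so L/ℏ = n = 2.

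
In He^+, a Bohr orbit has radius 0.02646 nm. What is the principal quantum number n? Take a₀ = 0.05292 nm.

1

r_n = n²a₀/Z ⇒ n² = rZ/a₀ = 0.02646 × 2 / 0.05292 ≈ 1.00
n = 1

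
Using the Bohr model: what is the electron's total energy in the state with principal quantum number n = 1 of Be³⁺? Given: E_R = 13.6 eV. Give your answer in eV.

E_n = −E_R·Z²/n² = −13.6 × 4²/1² = -218 eV

-218 eV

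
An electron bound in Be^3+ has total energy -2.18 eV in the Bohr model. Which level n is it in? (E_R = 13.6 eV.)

10

E_n = −E_R Z²/n² ⇒ n² = E_R Z²/(−E_n) = 13.6 × 4² / 2.18 ≈ 99.82
n = 10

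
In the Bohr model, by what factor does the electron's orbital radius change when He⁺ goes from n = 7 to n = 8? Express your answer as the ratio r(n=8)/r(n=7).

64/49

r ∝ Z^-1 · n^2; with Z fixed, r ∝ n^2.
r(n=8)/r(n=7) = (8/7)^2 = 64/49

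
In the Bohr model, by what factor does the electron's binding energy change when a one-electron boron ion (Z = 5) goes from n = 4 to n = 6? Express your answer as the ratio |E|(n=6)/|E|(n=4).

|E| ∝ Z^2 · n^-2; with Z fixed, |E| ∝ n^-2.
|E|(n=6)/|E|(n=4) = (6/4)^-2 = 4/9

4/9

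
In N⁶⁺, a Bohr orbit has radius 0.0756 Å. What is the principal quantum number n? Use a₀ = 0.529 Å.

1

r_n = n²a₀/Z ⇒ n² = rZ/a₀ = 0.0756 × 7 / 0.529 ≈ 1.00
n = 1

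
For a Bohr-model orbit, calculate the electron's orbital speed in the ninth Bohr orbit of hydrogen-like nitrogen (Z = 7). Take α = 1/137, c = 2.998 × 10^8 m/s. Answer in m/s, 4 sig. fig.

1.702 × 10^6 m/s

v_n = Zαc/n = 7 × 0.007299 × 2.998 × 10^8 / 9
    = 1.702 × 10^6 m/s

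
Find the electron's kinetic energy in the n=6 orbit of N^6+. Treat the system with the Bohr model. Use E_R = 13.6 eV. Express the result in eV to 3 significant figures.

18.5 eV

For a Coulomb orbit the virial theorem gives K = −E_n.
E_n = −E_R·Z²/n², so K = E_R·Z²/n² = 13.6 × 7²/6² = 18.5 eV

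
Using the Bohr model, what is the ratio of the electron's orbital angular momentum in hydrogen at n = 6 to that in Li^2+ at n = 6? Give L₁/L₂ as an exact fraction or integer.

1

L = nℏ is independent of Z.
L₁/L₂ = n₁/n₂ = 6/6 = 1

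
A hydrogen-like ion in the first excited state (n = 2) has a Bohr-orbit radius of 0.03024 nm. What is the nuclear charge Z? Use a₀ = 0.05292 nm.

7

r_n = n²a₀/Z ⇒ Z = n²a₀/r = 2² × 0.05292 / 0.03024 ≈ 7.00
Z = 7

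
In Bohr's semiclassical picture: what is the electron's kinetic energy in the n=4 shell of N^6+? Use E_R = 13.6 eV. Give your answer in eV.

41.6 eV

For a Coulomb orbit the virial theorem gives K = −E_n.
E_n = −E_R·Z²/n², so K = E_R·Z²/n² = 13.6 × 7²/4² = 41.6 eV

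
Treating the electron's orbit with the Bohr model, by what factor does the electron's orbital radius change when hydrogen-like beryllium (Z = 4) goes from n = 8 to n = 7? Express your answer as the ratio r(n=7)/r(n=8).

49/64

r ∝ Z^-1 · n^2; with Z fixed, r ∝ n^2.
r(n=7)/r(n=8) = (7/8)^2 = 49/64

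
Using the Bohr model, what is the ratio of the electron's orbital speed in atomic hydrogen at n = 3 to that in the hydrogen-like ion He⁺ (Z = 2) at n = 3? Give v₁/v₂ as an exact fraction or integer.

v ∝ Z^1 · n^-1
v₁/v₂ = (1/2)^1 · (3/3)^-1 = 1/2

1/2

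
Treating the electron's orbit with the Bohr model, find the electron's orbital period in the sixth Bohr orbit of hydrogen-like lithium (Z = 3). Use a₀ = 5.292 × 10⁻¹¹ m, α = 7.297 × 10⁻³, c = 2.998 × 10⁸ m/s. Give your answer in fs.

3.648 fs

r = n²a₀/Z = 6²·5.292 × 10⁻¹¹/3 = 6.350 × 10⁻¹⁰ m
v = Zαc/n = 3·0.007297·2.998 × 10⁸/6 = 1.094 × 10⁶ m/s
T = 2πr/v = 3.648 × 10⁻¹⁵ s = 3.648 fs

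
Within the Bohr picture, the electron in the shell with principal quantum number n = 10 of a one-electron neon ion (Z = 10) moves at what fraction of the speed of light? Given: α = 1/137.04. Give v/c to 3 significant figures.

0.00730

v_n = Zαc/n, so v/c = Zα/n = 10 × 0.00730 / 10 = 0.00730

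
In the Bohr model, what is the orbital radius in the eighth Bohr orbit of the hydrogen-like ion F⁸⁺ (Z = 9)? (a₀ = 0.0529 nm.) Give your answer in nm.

0.376 nm

r_n = n²a₀/Z = 8² × 0.0529 / 9
    = 64 × 0.0529 / 9 = 0.376 nm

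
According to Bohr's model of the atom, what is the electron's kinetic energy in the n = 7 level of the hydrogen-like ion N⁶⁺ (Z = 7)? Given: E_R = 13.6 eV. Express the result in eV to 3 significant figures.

For a Coulomb orbit the virial theorem gives K = −E_n.
E_n = −E_R·Z²/n², so K = E_R·Z²/n² = 13.6 × 7²/7² = 13.6 eV

13.6 eV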